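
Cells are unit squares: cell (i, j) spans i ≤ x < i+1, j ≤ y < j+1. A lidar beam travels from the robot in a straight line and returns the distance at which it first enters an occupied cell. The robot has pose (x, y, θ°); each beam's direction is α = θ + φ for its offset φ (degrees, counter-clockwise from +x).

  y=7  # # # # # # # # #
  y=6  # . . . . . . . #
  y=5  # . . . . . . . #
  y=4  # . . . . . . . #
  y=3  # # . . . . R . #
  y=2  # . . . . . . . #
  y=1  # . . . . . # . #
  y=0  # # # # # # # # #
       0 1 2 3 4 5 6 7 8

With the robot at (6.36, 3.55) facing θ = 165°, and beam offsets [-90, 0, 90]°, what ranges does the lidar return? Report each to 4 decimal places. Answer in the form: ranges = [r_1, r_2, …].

beam 1: φ=-90°, α=75°
  cosα=0.2588 sinα=0.9659 | (6,3) | tMaxX 2.4728 tMaxY 0.4659 | tΔX 3.8637 tΔY 1.0353
    t=0.4659 [y] (6,4)
    t=1.5012 [y] (6,5)
    t=2.4728 [x] (7,5)
    t=2.5364 [y] (7,6)
    t=3.5717 [y] (7,7) — stop
  → r_1 = 3.5717
beam 2: φ=0°, α=165°
  cosα=-0.9659 sinα=0.2588 | (6,3) | tMaxX 0.3727 tMaxY 1.7387 | tΔX 1.0353 tΔY 3.8637
    t=0.3727 [x] (5,3)
    t=1.4080 [x] (4,3)
    t=1.7387 [y] (4,4)
    t=2.4433 [x] (3,4)
    t=3.4785 [x] (2,4)
    t=4.5138 [x] (1,4)
    t=5.5491 [x] (0,4) — stop
  → r_2 = 5.5491
beam 3: φ=90°, α=255°
  cosα=-0.2588 sinα=-0.9659 | (6,3) | tMaxX 1.3909 tMaxY 0.5694 | tΔX 3.8637 tΔY 1.0353
    t=0.5694 [y] (6,2)
    t=1.3909 [x] (5,2)
    t=1.6047 [y] (5,1)
    t=2.6400 [y] (5,0) — stop
  → r_3 = 2.6400

ranges = [3.5717, 5.5491, 2.6400]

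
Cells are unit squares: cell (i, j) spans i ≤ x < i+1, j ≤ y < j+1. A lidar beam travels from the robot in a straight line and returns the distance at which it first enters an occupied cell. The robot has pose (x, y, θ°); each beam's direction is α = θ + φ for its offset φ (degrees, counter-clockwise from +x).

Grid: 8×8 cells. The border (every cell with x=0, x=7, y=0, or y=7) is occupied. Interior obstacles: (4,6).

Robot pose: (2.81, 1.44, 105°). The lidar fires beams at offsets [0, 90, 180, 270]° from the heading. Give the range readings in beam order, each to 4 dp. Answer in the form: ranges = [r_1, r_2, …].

ranges = [5.7561, 1.7000, 0.4555, 4.3378]

beam 1: φ=0°, α=105°
  direction (-0.2588, 0.9659); cell (2,1); t to first gridline: x 3.1296, y 0.5798 (then +3.8637 / +1.0353)
    (2,2) via y @ 0.5798
    (2,3) via y @ 1.6150
    (2,4) via y @ 2.6503
    (1,4) via x @ 3.1296
    (1,5) via y @ 3.6856
    (1,6) via y @ 4.7209
    (1,7) via y @ 5.7561  # hit
  → r_1 = 5.7561
beam 2: φ=90°, α=195°
  direction (-0.9659, -0.2588); cell (2,1); t to first gridline: x 0.8386, y 1.7000 (then +1.0353 / +3.8637)
    (1,1) via x @ 0.8386
    (1,0) via y @ 1.7000  # hit
  → r_2 = 1.7000
beam 3: φ=180°, α=285°
  direction (0.2588, -0.9659); cell (2,1); t to first gridline: x 0.7341, y 0.4555 (then +3.8637 / +1.0353)
    (2,0) via y @ 0.4555  # hit
  → r_3 = 0.4555
beam 4: φ=270°, α=15°
  direction (0.9659, 0.2588); cell (2,1); t to first gridline: x 0.1967, y 2.1637 (then +1.0353 / +3.8637)
    (3,1) via x @ 0.1967
    (4,1) via x @ 1.2320
    (4,2) via y @ 2.1637
    (5,2) via x @ 2.2673
    (6,2) via x @ 3.3025
    (7,2) via x @ 4.3378  # hit
  → r_4 = 4.3378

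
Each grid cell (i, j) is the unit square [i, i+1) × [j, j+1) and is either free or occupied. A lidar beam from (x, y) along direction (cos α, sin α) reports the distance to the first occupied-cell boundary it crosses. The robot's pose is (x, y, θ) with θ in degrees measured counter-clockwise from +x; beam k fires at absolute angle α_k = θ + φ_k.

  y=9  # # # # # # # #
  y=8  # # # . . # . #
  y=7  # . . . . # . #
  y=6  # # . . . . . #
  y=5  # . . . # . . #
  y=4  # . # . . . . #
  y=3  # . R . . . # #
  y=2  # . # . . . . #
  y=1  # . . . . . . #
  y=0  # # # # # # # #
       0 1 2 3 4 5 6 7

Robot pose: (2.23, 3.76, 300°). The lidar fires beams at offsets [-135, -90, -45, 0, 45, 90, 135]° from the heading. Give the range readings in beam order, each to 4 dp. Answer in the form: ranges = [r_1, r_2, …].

beam 1: φ=-135°, α=165°
  direction (-0.9659, 0.2588); cell (2,3); t to first gridline: x 0.2381, y 0.9273 (then +1.0353 / +3.8637)
    (1,3) via x @ 0.2381
    (1,4) via y @ 0.9273
    (0,4) via x @ 1.2734  # hit
  → r_1 = 1.2734
beam 2: φ=-90°, α=210°
  direction (-0.8660, -0.5000); cell (2,3); t to first gridline: x 0.2656, y 1.5200 (then +1.1547 / +2.0000)
    (1,3) via x @ 0.2656
    (0,3) via x @ 1.4203  # hit
  → r_2 = 1.4203
beam 3: φ=-45°, α=255°
  direction (-0.2588, -0.9659); cell (2,3); t to first gridline: x 0.8887, y 0.7868 (then +3.8637 / +1.0353)
    (2,2) via y @ 0.7868  # hit
  → r_3 = 0.7868
beam 4: φ=0°, α=300°
  direction (0.5000, -0.8660); cell (2,3); t to first gridline: x 1.5400, y 0.8776 (then +2.0000 / +1.1547)
    (2,2) via y @ 0.8776  # hit
  → r_4 = 0.8776
beam 5: φ=45°, α=345°
  direction (0.9659, -0.2588); cell (2,3); t to first gridline: x 0.7972, y 2.9364 (then +1.0353 / +3.8637)
    (3,3) via x @ 0.7972
    (4,3) via x @ 1.8324
    (5,3) via x @ 2.8677
    (5,2) via y @ 2.9364
    (6,2) via x @ 3.9030
    (7,2) via x @ 4.9383  # hit
  → r_5 = 4.9383
beam 6: φ=90°, α=30°
  direction (0.8660, 0.5000); cell (2,3); t to first gridline: x 0.8891, y 0.4800 (then +1.1547 / +2.0000)
    (2,4) via y @ 0.4800  # hit
  → r_6 = 0.4800
beam 7: φ=135°, α=75°
  direction (0.2588, 0.9659); cell (2,3); t to first gridline: x 2.9751, y 0.2485 (then +3.8637 / +1.0353)
    (2,4) via y @ 0.2485  # hit
  → r_7 = 0.2485

ranges = [1.2734, 1.4203, 0.7868, 0.8776, 4.9383, 0.4800, 0.2485]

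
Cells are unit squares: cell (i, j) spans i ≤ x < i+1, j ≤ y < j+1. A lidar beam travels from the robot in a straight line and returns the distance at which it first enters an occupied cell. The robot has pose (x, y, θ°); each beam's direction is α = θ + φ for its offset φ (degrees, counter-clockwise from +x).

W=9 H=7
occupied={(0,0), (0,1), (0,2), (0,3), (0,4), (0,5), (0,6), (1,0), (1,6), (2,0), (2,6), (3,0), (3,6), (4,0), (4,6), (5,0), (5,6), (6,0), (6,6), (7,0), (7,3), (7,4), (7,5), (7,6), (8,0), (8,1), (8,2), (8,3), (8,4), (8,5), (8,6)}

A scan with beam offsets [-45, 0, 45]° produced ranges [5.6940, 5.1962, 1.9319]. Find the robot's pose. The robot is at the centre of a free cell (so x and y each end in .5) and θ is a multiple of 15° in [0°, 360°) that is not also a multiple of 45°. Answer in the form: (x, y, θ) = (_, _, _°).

(x, y, θ) = (6.5, 5.5, 240°)

Enumerate (i+0.5, j+0.5, θ) over the 32 free cells and 16 admissible headings. For each, cast all 3 beams and compare to the given ranges.
  (4.5, 2.5, 165°): beam 1 = 4.0415 ≠ 5.6940 ✗
  (4.5, 3.5, 15°): beam 1 = 4.0415 ≠ 5.6940 ✗
  (5.5, 5.5, 75°): beam 1 = 1.0000 ≠ 5.6940 ✗
  (3.5, 1.5, 30°): beam 1 = 1.9319 ≠ 5.6940 ✗
  (3.5, 2.5, 30°): beam 1 = 4.6587 ≠ 5.6940 ✗
  …
  (6.5, 5.5, 240°): r_1=5.6940, r_2=5.1962, r_3=1.9319 — all match ✓
Only this pose fits every beam.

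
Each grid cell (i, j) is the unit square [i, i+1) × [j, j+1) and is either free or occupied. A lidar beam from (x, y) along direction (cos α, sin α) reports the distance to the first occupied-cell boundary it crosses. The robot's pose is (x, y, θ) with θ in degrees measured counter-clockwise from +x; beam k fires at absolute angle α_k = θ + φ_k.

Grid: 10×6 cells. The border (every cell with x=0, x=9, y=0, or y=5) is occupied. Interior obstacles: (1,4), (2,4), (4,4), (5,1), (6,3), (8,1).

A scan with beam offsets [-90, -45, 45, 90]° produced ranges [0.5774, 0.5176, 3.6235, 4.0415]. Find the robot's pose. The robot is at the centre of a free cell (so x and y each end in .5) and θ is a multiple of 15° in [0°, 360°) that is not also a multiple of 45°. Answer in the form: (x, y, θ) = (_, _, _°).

(x, y, θ) = (4.5, 1.5, 60°)

Candidates: 26 free-cell centres × 16 headings = 416 poses. Raycast each; keep the one whose scan matches to 4 dp.
  (4.5, 3.5, 300°): beam 1 = 4.0415 ≠ 0.5774 ✗
  (3.5, 1.5, 210°): beam 1 = 2.8868 ≠ 0.5774 ✗
  (1.5, 2.5, 345°): beam 1 = 1.5529 ≠ 0.5774 ✗
  (8.5, 2.5, 240°): beam 1 = 1.7321 ≠ 0.5774 ✗
  …
  (4.5, 1.5, 60°): r_1=0.5774, r_2=0.5176, r_3=3.6235, r_4=4.0415 — all match ✓
Only this pose fits every beam.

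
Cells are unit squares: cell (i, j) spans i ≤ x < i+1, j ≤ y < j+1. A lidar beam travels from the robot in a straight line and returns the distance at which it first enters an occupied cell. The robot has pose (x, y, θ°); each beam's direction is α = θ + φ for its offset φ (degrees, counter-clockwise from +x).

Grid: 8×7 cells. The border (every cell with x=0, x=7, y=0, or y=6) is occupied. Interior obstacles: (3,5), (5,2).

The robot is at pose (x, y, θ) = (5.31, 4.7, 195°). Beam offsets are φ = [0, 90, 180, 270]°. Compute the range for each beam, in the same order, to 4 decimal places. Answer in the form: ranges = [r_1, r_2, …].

beam 1: φ=0°, α=195°
  dir = (cos 195°, sin 195°) = (-0.9659, -0.2588); from cell (5,4)
  next x-line at t=0.3209, next y-line at t=2.7046; Δt_x=1.0353, Δt_y=3.8637
    x: enter (4,4) at t=0.3209
    x: enter (3,4) at t=1.3562
    x: enter (2,4) at t=2.3915
    y: enter (2,3) at t=2.7046
    x: enter (1,3) at t=3.4268
    x: enter (0,3) at t=4.4620 ← occupied
  → r_1 = 4.4620
beam 2: φ=90°, α=285°
  dir = (cos 285°, sin 285°) = (0.2588, -0.9659); from cell (5,4)
  next x-line at t=2.6660, next y-line at t=0.7247; Δt_x=3.8637, Δt_y=1.0353
    y: enter (5,3) at t=0.7247
    y: enter (5,2) at t=1.7600 ← occupied
  → r_2 = 1.7600
beam 3: φ=180°, α=15°
  dir = (cos 15°, sin 15°) = (0.9659, 0.2588); from cell (5,4)
  next x-line at t=0.7143, next y-line at t=1.1591; Δt_x=1.0353, Δt_y=3.8637
    x: enter (6,4) at t=0.7143
    y: enter (6,5) at t=1.1591
    x: enter (7,5) at t=1.7496 ← occupied
  → r_3 = 1.7496
beam 4: φ=270°, α=105°
  dir = (cos 105°, sin 105°) = (-0.2588, 0.9659); from cell (5,4)
  next x-line at t=1.1977, next y-line at t=0.3106; Δt_x=3.8637, Δt_y=1.0353
    y: enter (5,5) at t=0.3106
    x: enter (4,5) at t=1.1977
    y: enter (4,6) at t=1.3459 ← occupied
  → r_4 = 1.3459

ranges = [4.4620, 1.7600, 1.7496, 1.3459]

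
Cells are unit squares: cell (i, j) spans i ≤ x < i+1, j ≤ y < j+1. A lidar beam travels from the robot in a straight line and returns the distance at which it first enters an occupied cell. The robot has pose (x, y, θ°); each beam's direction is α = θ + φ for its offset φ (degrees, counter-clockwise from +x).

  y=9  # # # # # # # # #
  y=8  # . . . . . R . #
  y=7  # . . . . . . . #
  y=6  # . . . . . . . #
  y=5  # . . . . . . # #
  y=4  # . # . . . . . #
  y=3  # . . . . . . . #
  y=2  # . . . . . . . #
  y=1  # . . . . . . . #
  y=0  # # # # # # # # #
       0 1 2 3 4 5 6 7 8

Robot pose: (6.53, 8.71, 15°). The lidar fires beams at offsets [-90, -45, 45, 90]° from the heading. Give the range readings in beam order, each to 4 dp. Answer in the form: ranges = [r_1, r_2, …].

beam 1: φ=-90°, α=285°
  dir = (cos 285°, sin 285°) = (0.2588, -0.9659); from cell (6,8)
  next x-line at t=1.8159, next y-line at t=0.7350; Δt_x=3.8637, Δt_y=1.0353
    y: enter (6,7) at t=0.7350
    y: enter (6,6) at t=1.7703
    x: enter (7,6) at t=1.8159
    y: enter (7,5) at t=2.8056 ← occupied
  → r_1 = 2.8056
beam 2: φ=-45°, α=330°
  dir = (cos 330°, sin 330°) = (0.8660, -0.5000); from cell (6,8)
  next x-line at t=0.5427, next y-line at t=1.4200; Δt_x=1.1547, Δt_y=2.0000
    x: enter (7,8) at t=0.5427
    y: enter (7,7) at t=1.4200
    x: enter (8,7) at t=1.6974 ← occupied
  → r_2 = 1.6974
beam 3: φ=45°, α=60°
  dir = (cos 60°, sin 60°) = (0.5000, 0.8660); from cell (6,8)
  next x-line at t=0.9400, next y-line at t=0.3349; Δt_x=2.0000, Δt_y=1.1547
    y: enter (6,9) at t=0.3349 ← occupied
  → r_3 = 0.3349
beam 4: φ=90°, α=105°
  dir = (cos 105°, sin 105°) = (-0.2588, 0.9659); from cell (6,8)
  next x-line at t=2.0478, next y-line at t=0.3002; Δt_x=3.8637, Δt_y=1.0353
    y: enter (6,9) at t=0.3002 ← occupied
  → r_4 = 0.3002

ranges = [2.8056, 1.6974, 0.3349, 0.3002]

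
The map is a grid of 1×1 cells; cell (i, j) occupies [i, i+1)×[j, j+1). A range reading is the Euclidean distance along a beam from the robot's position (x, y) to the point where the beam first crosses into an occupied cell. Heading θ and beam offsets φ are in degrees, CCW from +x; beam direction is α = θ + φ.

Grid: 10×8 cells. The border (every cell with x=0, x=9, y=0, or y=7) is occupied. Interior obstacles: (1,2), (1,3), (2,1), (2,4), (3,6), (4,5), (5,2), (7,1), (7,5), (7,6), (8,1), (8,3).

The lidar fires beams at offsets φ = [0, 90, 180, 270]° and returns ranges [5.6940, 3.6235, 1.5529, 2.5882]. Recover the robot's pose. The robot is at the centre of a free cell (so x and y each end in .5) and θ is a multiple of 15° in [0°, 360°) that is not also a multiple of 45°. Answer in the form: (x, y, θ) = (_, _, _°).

(x, y, θ) = (3.5, 3.5, 15°)

The pose lattice has 36·16 = 576 candidates. Test each by forward raycasting.
  (5.5, 6.5, 300°): beam 1 = 5.1962 ≠ 5.6940 ✗
  (1.5, 4.5, 105°): beam 1 = 1.9319 ≠ 5.6940 ✗
  (7.5, 3.5, 300°): beam 1 = 1.7321 ≠ 5.6940 ✗
  (1.5, 6.5, 195°): beam 1 = 0.5176 ≠ 5.6940 ✗
  (8.5, 2.5, 240°): beam 1 = 0.5774 ≠ 5.6940 ✗
  …
  (3.5, 3.5, 15°): r_1=5.6940, r_2=3.6235, r_3=1.5529, r_4=2.5882 — all match ✓
No second candidate reproduces the full scan.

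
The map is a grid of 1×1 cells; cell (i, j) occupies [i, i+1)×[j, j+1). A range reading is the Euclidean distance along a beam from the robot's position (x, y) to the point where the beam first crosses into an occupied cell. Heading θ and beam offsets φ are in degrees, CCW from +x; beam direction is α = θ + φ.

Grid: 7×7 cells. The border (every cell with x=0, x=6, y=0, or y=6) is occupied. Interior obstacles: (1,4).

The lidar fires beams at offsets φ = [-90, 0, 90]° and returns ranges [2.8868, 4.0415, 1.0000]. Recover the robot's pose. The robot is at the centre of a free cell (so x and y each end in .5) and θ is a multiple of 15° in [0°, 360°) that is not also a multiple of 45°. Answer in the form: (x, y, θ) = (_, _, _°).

(x, y, θ) = (2.5, 3.5, 30°)

Candidates: 24 free-cell centres × 16 headings = 384 poses. Raycast each; keep the one whose scan matches to 4 dp.
  (3.5, 2.5, 150°): beam 1 = 4.0415 ≠ 2.8868 ✗
  (1.5, 2.5, 300°): beam 1 = 0.5774 ≠ 2.8868 ✗
  (5.5, 4.5, 75°): beam 1 = 0.5176 ≠ 2.8868 ✗
  (2.5, 5.5, 330°): beam 1 = 1.0000 ≠ 2.8868 ✗
  …
  (2.5, 3.5, 30°): r_1=2.8868, r_2=4.0415, r_3=1.0000 — all match ✓
Only this pose fits every beam.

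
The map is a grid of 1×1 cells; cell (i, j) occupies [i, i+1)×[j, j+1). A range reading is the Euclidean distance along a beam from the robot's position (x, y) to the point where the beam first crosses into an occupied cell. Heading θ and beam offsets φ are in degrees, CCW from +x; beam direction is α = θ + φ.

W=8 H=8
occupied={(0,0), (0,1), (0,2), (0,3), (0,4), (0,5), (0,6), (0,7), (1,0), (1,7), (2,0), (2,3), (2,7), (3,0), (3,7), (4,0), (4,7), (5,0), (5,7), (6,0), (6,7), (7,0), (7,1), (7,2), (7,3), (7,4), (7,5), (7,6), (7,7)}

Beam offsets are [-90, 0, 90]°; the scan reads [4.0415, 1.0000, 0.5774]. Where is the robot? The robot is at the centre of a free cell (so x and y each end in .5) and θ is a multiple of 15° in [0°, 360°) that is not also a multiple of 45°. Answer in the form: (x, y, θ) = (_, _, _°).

(x, y, θ) = (6.5, 5.5, 300°)

Candidates: 35 free-cell centres × 16 headings = 560 poses. Raycast each; keep the one whose scan matches to 4 dp.
  (3.5, 1.5, 15°): beam 1 = 0.5176 ≠ 4.0415 ✗
  (6.5, 1.5, 255°): beam 1 = 5.6940 ≠ 4.0415 ✗
  (5.5, 3.5, 285°): beam 1 = 4.6587 ≠ 4.0415 ✗
  (3.5, 4.5, 15°): beam 1 = 3.6235 ≠ 4.0415 ✗
  …
  (6.5, 5.5, 300°): r_1=4.0415, r_2=1.0000, r_3=0.5774 — all match ✓
Only this pose fits every beam.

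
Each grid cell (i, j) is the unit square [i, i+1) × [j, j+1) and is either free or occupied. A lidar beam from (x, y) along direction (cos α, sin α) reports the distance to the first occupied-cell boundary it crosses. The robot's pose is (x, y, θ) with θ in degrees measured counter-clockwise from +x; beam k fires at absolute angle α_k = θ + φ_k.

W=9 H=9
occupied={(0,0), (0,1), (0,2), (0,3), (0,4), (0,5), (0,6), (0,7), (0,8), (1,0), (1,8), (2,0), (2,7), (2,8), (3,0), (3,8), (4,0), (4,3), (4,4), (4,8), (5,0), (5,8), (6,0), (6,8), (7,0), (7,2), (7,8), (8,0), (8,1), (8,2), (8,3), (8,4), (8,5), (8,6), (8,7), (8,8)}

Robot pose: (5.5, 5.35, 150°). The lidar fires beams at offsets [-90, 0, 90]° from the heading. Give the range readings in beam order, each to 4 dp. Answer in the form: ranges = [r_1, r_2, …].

beam 1: φ=-90°, α=60°
  direction (0.5000, 0.8660); cell (5,5); t to first gridline: x 1.0000, y 0.7506 (then +2.0000 / +1.1547)
    (5,6) via y @ 0.7506
    (6,6) via x @ 1.0000
    (6,7) via y @ 1.9053
    (7,7) via x @ 3.0000
    (7,8) via y @ 3.0600  # hit
  → r_1 = 3.0600
beam 2: φ=0°, α=150°
  direction (-0.8660, 0.5000); cell (5,5); t to first gridline: x 0.5774, y 1.3000 (then +1.1547 / +2.0000)
    (4,5) via x @ 0.5774
    (4,6) via y @ 1.3000
    (3,6) via x @ 1.7321
    (2,6) via x @ 2.8868
    (2,7) via y @ 3.3000  # hit
  → r_2 = 3.3000
beam 3: φ=90°, α=240°
  direction (-0.5000, -0.8660); cell (5,5); t to first gridline: x 1.0000, y 0.4041 (then +2.0000 / +1.1547)
    (5,4) via y @ 0.4041
    (4,4) via x @ 1.0000  # hit
  → r_3 = 1.0000

ranges = [3.0600, 3.3000, 1.0000]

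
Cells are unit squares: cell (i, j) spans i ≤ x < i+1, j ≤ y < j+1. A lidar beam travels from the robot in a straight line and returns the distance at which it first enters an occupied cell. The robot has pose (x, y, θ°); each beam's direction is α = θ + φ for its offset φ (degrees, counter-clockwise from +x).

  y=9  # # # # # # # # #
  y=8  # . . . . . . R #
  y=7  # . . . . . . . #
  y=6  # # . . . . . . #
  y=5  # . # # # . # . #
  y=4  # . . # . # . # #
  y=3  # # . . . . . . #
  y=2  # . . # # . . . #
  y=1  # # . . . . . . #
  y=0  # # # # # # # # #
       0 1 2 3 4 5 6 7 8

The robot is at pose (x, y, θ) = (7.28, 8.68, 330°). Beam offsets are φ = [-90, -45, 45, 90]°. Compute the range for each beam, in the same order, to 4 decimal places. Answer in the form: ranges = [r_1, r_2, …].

ranges = [4.2493, 2.7819, 0.7454, 0.3695]

beam 1: φ=-90°, α=240°
  cosα=-0.5000 sinα=-0.8660 | (7,8) | tMaxX 0.5600 tMaxY 0.7852 | tΔX 2.0000 tΔY 1.1547
    t=0.5600 [x] (6,8)
    t=0.7852 [y] (6,7)
    t=1.9399 [y] (6,6)
    t=2.5600 [x] (5,6)
    t=3.0946 [y] (5,5)
    t=4.2493 [y] (5,4) — stop
  → r_1 = 4.2493
beam 2: φ=-45°, α=285°
  cosα=0.2588 sinα=-0.9659 | (7,8) | tMaxX 2.7819 tMaxY 0.7040 | tΔX 3.8637 tΔY 1.0353
    t=0.7040 [y] (7,7)
    t=1.7393 [y] (7,6)
    t=2.7745 [y] (7,5)
    t=2.7819 [x] (8,5) — stop
  → r_2 = 2.7819
beam 3: φ=45°, α=15°
  cosα=0.9659 sinα=0.2588 | (7,8) | tMaxX 0.7454 tMaxY 1.2364 | tΔX 1.0353 tΔY 3.8637
    t=0.7454 [x] (8,8) — stop
  → r_3 = 0.7454
beam 4: φ=90°, α=60°
  cosα=0.5000 sinα=0.8660 | (7,8) | tMaxX 1.4400 tMaxY 0.3695 | tΔX 2.0000 tΔY 1.1547
    t=0.3695 [y] (7,9) — stop
  → r_4 = 0.3695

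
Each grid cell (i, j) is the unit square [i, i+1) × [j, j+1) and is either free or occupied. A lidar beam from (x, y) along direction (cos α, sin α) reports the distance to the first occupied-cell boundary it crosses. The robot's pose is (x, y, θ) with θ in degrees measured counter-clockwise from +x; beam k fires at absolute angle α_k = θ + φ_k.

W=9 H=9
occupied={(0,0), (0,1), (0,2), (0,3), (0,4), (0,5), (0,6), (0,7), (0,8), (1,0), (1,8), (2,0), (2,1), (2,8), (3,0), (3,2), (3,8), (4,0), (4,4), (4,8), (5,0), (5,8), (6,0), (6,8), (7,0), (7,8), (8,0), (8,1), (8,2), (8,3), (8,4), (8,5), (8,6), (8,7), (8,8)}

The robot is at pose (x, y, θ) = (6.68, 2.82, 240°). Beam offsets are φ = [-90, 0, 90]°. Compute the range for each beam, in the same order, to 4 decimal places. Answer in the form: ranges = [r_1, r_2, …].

beam 1: φ=-90°, α=150°
  dir = (cos 150°, sin 150°) = (-0.8660, 0.5000); from cell (6,2)
  next x-line at t=0.7852, next y-line at t=0.3600; Δt_x=1.1547, Δt_y=2.0000
    y: enter (6,3) at t=0.3600
    x: enter (5,3) at t=0.7852
    x: enter (4,3) at t=1.9399
    y: enter (4,4) at t=2.3600 ← occupied
  → r_1 = 2.3600
beam 2: φ=0°, α=240°
  dir = (cos 240°, sin 240°) = (-0.5000, -0.8660); from cell (6,2)
  next x-line at t=1.3600, next y-line at t=0.9469; Δt_x=2.0000, Δt_y=1.1547
    y: enter (6,1) at t=0.9469
    x: enter (5,1) at t=1.3600
    y: enter (5,0) at t=2.1016 ← occupied
  → r_2 = 2.1016
beam 3: φ=90°, α=330°
  dir = (cos 330°, sin 330°) = (0.8660, -0.5000); from cell (6,2)
  next x-line at t=0.3695, next y-line at t=1.6400; Δt_x=1.1547, Δt_y=2.0000
    x: enter (7,2) at t=0.3695
    x: enter (8,2) at t=1.5242 ← occupied
  → r_3 = 1.5242

ranges = [2.3600, 2.1016, 1.5242]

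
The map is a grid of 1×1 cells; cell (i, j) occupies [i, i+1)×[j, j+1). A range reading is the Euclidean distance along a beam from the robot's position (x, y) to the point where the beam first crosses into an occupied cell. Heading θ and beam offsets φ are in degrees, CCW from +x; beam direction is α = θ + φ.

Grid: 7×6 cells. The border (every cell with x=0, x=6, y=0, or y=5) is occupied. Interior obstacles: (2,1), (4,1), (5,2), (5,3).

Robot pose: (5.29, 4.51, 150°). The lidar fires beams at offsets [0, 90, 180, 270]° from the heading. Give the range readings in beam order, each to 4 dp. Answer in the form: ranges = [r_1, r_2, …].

ranges = [0.9800, 4.0530, 0.8198, 0.5658]

beam 1: φ=0°, α=150°
  direction (-0.8660, 0.5000); cell (5,4); t to first gridline: x 0.3349, y 0.9800 (then +1.1547 / +2.0000)
    (4,4) via x @ 0.3349
    (4,5) via y @ 0.9800  # hit
  → r_1 = 0.9800
beam 2: φ=90°, α=240°
  direction (-0.5000, -0.8660); cell (5,4); t to first gridline: x 0.5800, y 0.5889 (then +2.0000 / +1.1547)
    (4,4) via x @ 0.5800
    (4,3) via y @ 0.5889
    (4,2) via y @ 1.7436
    (3,2) via x @ 2.5800
    (3,1) via y @ 2.8983
    (3,0) via y @ 4.0530  # hit
  → r_2 = 4.0530
beam 3: φ=180°, α=330°
  direction (0.8660, -0.5000); cell (5,4); t to first gridline: x 0.8198, y 1.0200 (then +1.1547 / +2.0000)
    (6,4) via x @ 0.8198  # hit
  → r_3 = 0.8198
beam 4: φ=270°, α=60°
  direction (0.5000, 0.8660); cell (5,4); t to first gridline: x 1.4200, y 0.5658 (then +2.0000 / +1.1547)
    (5,5) via y @ 0.5658  # hit
  → r_4 = 0.5658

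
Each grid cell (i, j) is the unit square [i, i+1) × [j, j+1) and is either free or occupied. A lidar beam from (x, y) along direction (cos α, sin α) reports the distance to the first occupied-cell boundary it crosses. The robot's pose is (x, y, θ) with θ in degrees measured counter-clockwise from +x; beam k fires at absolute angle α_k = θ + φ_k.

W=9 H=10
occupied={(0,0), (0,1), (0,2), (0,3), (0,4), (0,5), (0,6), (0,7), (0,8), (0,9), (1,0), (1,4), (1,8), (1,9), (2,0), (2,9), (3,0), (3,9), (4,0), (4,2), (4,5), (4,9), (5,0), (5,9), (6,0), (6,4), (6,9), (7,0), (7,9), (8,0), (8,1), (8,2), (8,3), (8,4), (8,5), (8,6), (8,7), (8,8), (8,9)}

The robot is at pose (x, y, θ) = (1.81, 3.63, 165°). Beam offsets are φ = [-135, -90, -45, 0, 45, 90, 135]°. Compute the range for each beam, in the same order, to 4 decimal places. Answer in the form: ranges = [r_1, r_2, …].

ranges = [2.7400, 0.3831, 0.4272, 0.8386, 0.9353, 2.7228, 3.0369]

beam 1: φ=-135°, α=30°
  d=(0.8660,0.5000)  start (1,3)  tX=0.2194 tY=0.7400  stride 1/|dx|=1.1547 1/|dy|=2.0000
    cross x-line → (2,3), t=0.2194
    cross y-line → (2,4), t=0.7400
    cross x-line → (3,4), t=1.3741
    cross x-line → (4,4), t=2.5288
    cross y-line → (4,5), t=2.7400 (wall)
  → r_1 = 2.7400
beam 2: φ=-90°, α=75°
  d=(0.2588,0.9659)  start (1,3)  tX=0.7341 tY=0.3831  stride 1/|dx|=3.8637 1/|dy|=1.0353
    cross y-line → (1,4), t=0.3831 (wall)
  → r_2 = 0.3831
beam 3: φ=-45°, α=120°
  d=(-0.5000,0.8660)  start (1,3)  tX=1.6200 tY=0.4272  stride 1/|dx|=2.0000 1/|dy|=1.1547
    cross y-line → (1,4), t=0.4272 (wall)
  → r_3 = 0.4272
beam 4: φ=0°, α=165°
  d=(-0.9659,0.2588)  start (1,3)  tX=0.8386 tY=1.4296  stride 1/|dx|=1.0353 1/|dy|=3.8637
    cross x-line → (0,3), t=0.8386 (wall)
  → r_4 = 0.8386
beam 5: φ=45°, α=210°
  d=(-0.8660,-0.5000)  start (1,3)  tX=0.9353 tY=1.2600  stride 1/|dx|=1.1547 1/|dy|=2.0000
    cross x-line → (0,3), t=0.9353 (wall)
  → r_5 = 0.9353
beam 6: φ=90°, α=255°
  d=(-0.2588,-0.9659)  start (1,3)  tX=3.1296 tY=0.6522  stride 1/|dx|=3.8637 1/|dy|=1.0353
    cross y-line → (1,2), t=0.6522
    cross y-line → (1,1), t=1.6875
    cross y-line → (1,0), t=2.7228 (wall)
  → r_6 = 2.7228
beam 7: φ=135°, α=300°
  d=(0.5000,-0.8660)  start (1,3)  tX=0.3800 tY=0.7275  stride 1/|dx|=2.0000 1/|dy|=1.1547
    cross x-line → (2,3), t=0.3800
    cross y-line → (2,2), t=0.7275
    cross y-line → (2,1), t=1.8822
    cross x-line → (3,1), t=2.3800
    cross y-line → (3,0), t=3.0369 (wall)
  → r_7 = 3.0369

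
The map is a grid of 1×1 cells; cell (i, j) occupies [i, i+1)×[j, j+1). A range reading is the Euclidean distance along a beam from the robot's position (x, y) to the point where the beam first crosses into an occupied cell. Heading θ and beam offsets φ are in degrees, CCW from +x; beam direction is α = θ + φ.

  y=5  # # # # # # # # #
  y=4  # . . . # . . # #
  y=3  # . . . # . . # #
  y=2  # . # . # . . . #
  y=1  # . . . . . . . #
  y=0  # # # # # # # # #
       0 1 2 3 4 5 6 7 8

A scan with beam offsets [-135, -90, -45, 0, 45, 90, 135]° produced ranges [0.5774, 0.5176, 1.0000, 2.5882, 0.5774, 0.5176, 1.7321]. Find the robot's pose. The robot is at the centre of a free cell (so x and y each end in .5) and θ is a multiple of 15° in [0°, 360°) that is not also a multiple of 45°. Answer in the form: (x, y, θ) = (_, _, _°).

Enumerate (i+0.5, j+0.5, θ) over the 22 free cells and 16 admissible headings. For each, cast all 7 beams and compare to the given ranges.
  (5.5, 1.5, 330°): beam 1 = 1.9319 ≠ 0.5774 ✗
  (6.5, 1.5, 120°): beam 1 = 1.5529 ≠ 0.5774 ✗
  (7.5, 1.5, 255°): beam 1 = 4.0415 ≠ 0.5774 ✗
  (4.5, 1.5, 195°): beam 3 = 1.7321 ≠ 1.0000 ✗
  (6.5, 4.5, 30°): beam 1 = 3.6235 ≠ 0.5774 ✗
  …
  (3.5, 2.5, 105°): r_1=0.5774, r_2=0.5176, r_3=1.0000, r_4=2.5882, r_5=0.5774, r_6=0.5176, r_7=1.7321 — all match ✓
Unique over the lattice → pose = (3.5, 2.5, 105°).

(x, y, θ) = (3.5, 2.5, 105°)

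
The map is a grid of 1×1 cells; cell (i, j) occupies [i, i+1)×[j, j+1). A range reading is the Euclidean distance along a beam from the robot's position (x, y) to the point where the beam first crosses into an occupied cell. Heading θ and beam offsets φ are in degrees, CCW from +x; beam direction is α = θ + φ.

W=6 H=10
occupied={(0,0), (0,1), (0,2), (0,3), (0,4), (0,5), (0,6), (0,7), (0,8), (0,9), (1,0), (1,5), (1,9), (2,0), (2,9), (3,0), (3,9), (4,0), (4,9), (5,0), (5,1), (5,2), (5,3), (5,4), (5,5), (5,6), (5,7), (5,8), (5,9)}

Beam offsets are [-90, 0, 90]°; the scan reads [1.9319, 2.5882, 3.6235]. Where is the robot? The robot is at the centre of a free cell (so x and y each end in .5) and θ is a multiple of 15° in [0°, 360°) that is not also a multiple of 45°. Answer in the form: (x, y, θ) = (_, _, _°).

The pose lattice has 31·16 = 496 candidates. Test each by forward raycasting.
  (3.5, 4.5, 75°): beam 1 = 1.5529 ≠ 1.9319 ✗
  (4.5, 2.5, 75°): beam 1 = 0.5176 ≠ 1.9319 ✗
  (1.5, 6.5, 30°): beam 1 = 0.5774 ≠ 1.9319 ✗
  (1.5, 7.5, 165°): beam 1 = 1.5529 ≠ 1.9319 ✗
  …
  (4.5, 4.5, 165°): r_1=1.9319, r_2=2.5882, r_3=3.6235 — all match ✓
Only this pose fits every beam.

(x, y, θ) = (4.5, 4.5, 165°)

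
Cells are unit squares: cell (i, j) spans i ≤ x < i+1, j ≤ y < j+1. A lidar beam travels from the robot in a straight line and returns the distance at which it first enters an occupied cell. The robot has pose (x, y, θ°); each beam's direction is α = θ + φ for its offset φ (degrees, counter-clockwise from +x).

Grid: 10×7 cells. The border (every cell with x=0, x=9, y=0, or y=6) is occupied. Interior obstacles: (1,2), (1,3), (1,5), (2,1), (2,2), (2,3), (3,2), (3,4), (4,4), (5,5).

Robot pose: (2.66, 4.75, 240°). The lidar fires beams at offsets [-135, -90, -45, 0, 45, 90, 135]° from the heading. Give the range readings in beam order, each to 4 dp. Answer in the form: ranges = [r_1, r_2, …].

ranges = [1.2941, 0.7621, 1.7186, 0.8660, 0.7765, 0.3926, 0.3520]

beam 1: φ=-135°, α=105°
  cosα=-0.2588 sinα=0.9659 | (2,4) | tMaxX 2.5500 tMaxY 0.2588 | tΔX 3.8637 tΔY 1.0353
    t=0.2588 [y] (2,5)
    t=1.2941 [y] (2,6) — stop
  → r_1 = 1.2941
beam 2: φ=-90°, α=150°
  cosα=-0.8660 sinα=0.5000 | (2,4) | tMaxX 0.7621 tMaxY 0.5000 | tΔX 1.1547 tΔY 2.0000
    t=0.5000 [y] (2,5)
    t=0.7621 [x] (1,5) — stop
  → r_2 = 0.7621
beam 3: φ=-45°, α=195°
  cosα=-0.9659 sinα=-0.2588 | (2,4) | tMaxX 0.6833 tMaxY 2.8978 | tΔX 1.0353 tΔY 3.8637
    t=0.6833 [x] (1,4)
    t=1.7186 [x] (0,4) — stop
  → r_3 = 1.7186
beam 4: φ=0°, α=240°
  cosα=-0.5000 sinα=-0.8660 | (2,4) | tMaxX 1.3200 tMaxY 0.8660 | tΔX 2.0000 tΔY 1.1547
    t=0.8660 [y] (2,3) — stop
  → r_4 = 0.8660
beam 5: φ=45°, α=285°
  cosα=0.2588 sinα=-0.9659 | (2,4) | tMaxX 1.3137 tMaxY 0.7765 | tΔX 3.8637 tΔY 1.0353
    t=0.7765 [y] (2,3) — stop
  → r_5 = 0.7765
beam 6: φ=90°, α=330°
  cosα=0.8660 sinα=-0.5000 | (2,4) | tMaxX 0.3926 tMaxY 1.5000 | tΔX 1.1547 tΔY 2.0000
    t=0.3926 [x] (3,4) — stop
  → r_6 = 0.3926
beam 7: φ=135°, α=15°
  cosα=0.9659 sinα=0.2588 | (2,4) | tMaxX 0.3520 tMaxY 0.9659 | tΔX 1.0353 tΔY 3.8637
    t=0.3520 [x] (3,4) — stop
  → r_7 = 0.3520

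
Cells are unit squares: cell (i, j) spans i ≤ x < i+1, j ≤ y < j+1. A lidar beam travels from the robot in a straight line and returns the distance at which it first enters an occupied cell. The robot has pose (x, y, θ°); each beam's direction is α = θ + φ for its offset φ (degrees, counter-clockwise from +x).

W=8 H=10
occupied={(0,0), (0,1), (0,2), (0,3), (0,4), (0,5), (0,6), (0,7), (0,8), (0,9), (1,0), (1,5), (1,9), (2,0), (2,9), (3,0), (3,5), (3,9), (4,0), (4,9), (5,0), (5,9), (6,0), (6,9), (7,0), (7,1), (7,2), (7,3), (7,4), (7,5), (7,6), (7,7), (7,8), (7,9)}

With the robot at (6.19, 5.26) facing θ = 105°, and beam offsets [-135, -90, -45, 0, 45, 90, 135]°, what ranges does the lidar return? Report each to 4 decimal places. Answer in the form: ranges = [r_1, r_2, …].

ranges = [0.9353, 0.8386, 1.6200, 3.8719, 5.9929, 5.3731, 4.9190]

beam 1: φ=-135°, α=330°
  d=(0.8660,-0.5000)  start (6,5)  tX=0.9353 tY=0.5200  stride 1/|dx|=1.1547 1/|dy|=2.0000
    cross y-line → (6,4), t=0.5200
    cross x-line → (7,4), t=0.9353 (wall)
  → r_1 = 0.9353
beam 2: φ=-90°, α=15°
  d=(0.9659,0.2588)  start (6,5)  tX=0.8386 tY=2.8591  stride 1/|dx|=1.0353 1/|dy|=3.8637
    cross x-line → (7,5), t=0.8386 (wall)
  → r_2 = 0.8386
beam 3: φ=-45°, α=60°
  d=(0.5000,0.8660)  start (6,5)  tX=1.6200 tY=0.8545  stride 1/|dx|=2.0000 1/|dy|=1.1547
    cross y-line → (6,6), t=0.8545
    cross x-line → (7,6), t=1.6200 (wall)
  → r_3 = 1.6200
beam 4: φ=0°, α=105°
  d=(-0.2588,0.9659)  start (6,5)  tX=0.7341 tY=0.7661  stride 1/|dx|=3.8637 1/|dy|=1.0353
    cross x-line → (5,5), t=0.7341
    cross y-line → (5,6), t=0.7661
    cross y-line → (5,7), t=1.8014
    cross y-line → (5,8), t=2.8367
    cross y-line → (5,9), t=3.8719 (wall)
  → r_4 = 3.8719
beam 5: φ=45°, α=150°
  d=(-0.8660,0.5000)  start (6,5)  tX=0.2194 tY=1.4800  stride 1/|dx|=1.1547 1/|dy|=2.0000
    cross x-line → (5,5), t=0.2194
    cross x-line → (4,5), t=1.3741
    cross y-line → (4,6), t=1.4800
    cross x-line → (3,6), t=2.5288
    cross y-line → (3,7), t=3.4800
    cross x-line → (2,7), t=3.6835
    cross x-line → (1,7), t=4.8382
    cross y-line → (1,8), t=5.4800
    cross x-line → (0,8), t=5.9929 (wall)
  → r_5 = 5.9929
beam 6: φ=90°, α=195°
  d=(-0.9659,-0.2588)  start (6,5)  tX=0.1967 tY=1.0046  stride 1/|dx|=1.0353 1/|dy|=3.8637
    cross x-line → (5,5), t=0.1967
    cross y-line → (5,4), t=1.0046
    cross x-line → (4,4), t=1.2320
    cross x-line → (3,4), t=2.2673
    cross x-line → (2,4), t=3.3025
    cross x-line → (1,4), t=4.3378
    cross y-line → (1,3), t=4.8683
    cross x-line → (0,3), t=5.3731 (wall)
  → r_6 = 5.3731
beam 7: φ=135°, α=240°
  d=(-0.5000,-0.8660)  start (6,5)  tX=0.3800 tY=0.3002  stride 1/|dx|=2.0000 1/|dy|=1.1547
    cross y-line → (6,4), t=0.3002
    cross x-line → (5,4), t=0.3800
    cross y-line → (5,3), t=1.4549
    cross x-line → (4,3), t=2.3800
    cross y-line → (4,2), t=2.6096
    cross y-line → (4,1), t=3.7643
    cross x-line → (3,1), t=4.3800
    cross y-line → (3,0), t=4.9190 (wall)
  → r_7 = 4.9190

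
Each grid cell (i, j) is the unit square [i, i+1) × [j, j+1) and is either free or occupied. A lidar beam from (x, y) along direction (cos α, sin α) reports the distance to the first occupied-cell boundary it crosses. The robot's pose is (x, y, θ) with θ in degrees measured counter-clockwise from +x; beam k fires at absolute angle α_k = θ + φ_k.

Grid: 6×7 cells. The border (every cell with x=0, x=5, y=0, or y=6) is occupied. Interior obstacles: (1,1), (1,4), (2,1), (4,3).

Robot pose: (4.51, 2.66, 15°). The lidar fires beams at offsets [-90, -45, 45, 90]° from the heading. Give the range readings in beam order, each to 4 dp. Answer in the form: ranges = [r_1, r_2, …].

ranges = [1.7186, 0.5658, 0.3926, 0.3520]

beam 1: φ=-90°, α=285°
  dir = (cos 285°, sin 285°) = (0.2588, -0.9659); from cell (4,2)
  next x-line at t=1.8932, next y-line at t=0.6833; Δt_x=3.8637, Δt_y=1.0353
    y: enter (4,1) at t=0.6833
    y: enter (4,0) at t=1.7186 ← occupied
  → r_1 = 1.7186
beam 2: φ=-45°, α=330°
  dir = (cos 330°, sin 330°) = (0.8660, -0.5000); from cell (4,2)
  next x-line at t=0.5658, next y-line at t=1.3200; Δt_x=1.1547, Δt_y=2.0000
    x: enter (5,2) at t=0.5658 ← occupied
  → r_2 = 0.5658
beam 3: φ=45°, α=60°
  dir = (cos 60°, sin 60°) = (0.5000, 0.8660); from cell (4,2)
  next x-line at t=0.9800, next y-line at t=0.3926; Δt_x=2.0000, Δt_y=1.1547
    y: enter (4,3) at t=0.3926 ← occupied
  → r_3 = 0.3926
beam 4: φ=90°, α=105°
  dir = (cos 105°, sin 105°) = (-0.2588, 0.9659); from cell (4,2)
  next x-line at t=1.9705, next y-line at t=0.3520; Δt_x=3.8637, Δt_y=1.0353
    y: enter (4,3) at t=0.3520 ← occupied
  → r_4 = 0.3520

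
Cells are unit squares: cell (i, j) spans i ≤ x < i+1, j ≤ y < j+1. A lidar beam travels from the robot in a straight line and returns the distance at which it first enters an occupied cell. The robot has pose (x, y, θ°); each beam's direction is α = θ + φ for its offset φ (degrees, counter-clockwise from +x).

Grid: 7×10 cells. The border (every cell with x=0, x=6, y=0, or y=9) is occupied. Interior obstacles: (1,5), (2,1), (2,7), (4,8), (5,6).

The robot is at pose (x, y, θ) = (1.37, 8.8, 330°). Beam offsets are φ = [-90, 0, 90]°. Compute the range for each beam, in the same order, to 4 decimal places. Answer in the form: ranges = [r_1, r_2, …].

beam 1: φ=-90°, α=240°
  d=(-0.5000,-0.8660)  start (1,8)  tX=0.7400 tY=0.9238  stride 1/|dx|=2.0000 1/|dy|=1.1547
    cross x-line → (0,8), t=0.7400 (wall)
  → r_1 = 0.7400
beam 2: φ=0°, α=330°
  d=(0.8660,-0.5000)  start (1,8)  tX=0.7275 tY=1.6000  stride 1/|dx|=1.1547 1/|dy|=2.0000
    cross x-line → (2,8), t=0.7275
    cross y-line → (2,7), t=1.6000 (wall)
  → r_2 = 1.6000
beam 3: φ=90°, α=60°
  d=(0.5000,0.8660)  start (1,8)  tX=1.2600 tY=0.2309  stride 1/|dx|=2.0000 1/|dy|=1.1547
    cross y-line → (1,9), t=0.2309 (wall)
  → r_3 = 0.2309

ranges = [0.7400, 1.6000, 0.2309]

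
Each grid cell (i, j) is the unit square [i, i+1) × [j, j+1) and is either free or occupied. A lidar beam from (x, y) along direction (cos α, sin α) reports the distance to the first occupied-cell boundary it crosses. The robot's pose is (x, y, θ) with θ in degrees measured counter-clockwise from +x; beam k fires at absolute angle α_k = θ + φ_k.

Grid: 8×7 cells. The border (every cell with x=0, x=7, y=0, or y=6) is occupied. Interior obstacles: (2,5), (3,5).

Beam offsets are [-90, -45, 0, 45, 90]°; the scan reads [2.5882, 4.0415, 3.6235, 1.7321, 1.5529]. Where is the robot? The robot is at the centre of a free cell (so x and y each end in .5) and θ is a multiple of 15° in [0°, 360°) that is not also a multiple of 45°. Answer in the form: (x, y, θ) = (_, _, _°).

(x, y, θ) = (4.5, 2.5, 195°)

The pose lattice has 28·16 = 448 candidates. Test each by forward raycasting.
  (4.5, 5.5, 30°): beam 1 = 5.0000 ≠ 2.5882 ✗
  (1.5, 4.5, 120°): beam 1 = 1.0000 ≠ 2.5882 ✗
  (5.5, 4.5, 300°): beam 1 = 5.1962 ≠ 2.5882 ✗
  (4.5, 1.5, 30°): beam 1 = 0.5774 ≠ 2.5882 ✗
  (5.5, 2.5, 300°): beam 1 = 3.0000 ≠ 2.5882 ✗
  …
  (4.5, 2.5, 195°): r_1=2.5882, r_2=4.0415, r_3=3.6235, r_4=1.7321, r_5=1.5529 — all match ✓
No second candidate reproduces the full scan.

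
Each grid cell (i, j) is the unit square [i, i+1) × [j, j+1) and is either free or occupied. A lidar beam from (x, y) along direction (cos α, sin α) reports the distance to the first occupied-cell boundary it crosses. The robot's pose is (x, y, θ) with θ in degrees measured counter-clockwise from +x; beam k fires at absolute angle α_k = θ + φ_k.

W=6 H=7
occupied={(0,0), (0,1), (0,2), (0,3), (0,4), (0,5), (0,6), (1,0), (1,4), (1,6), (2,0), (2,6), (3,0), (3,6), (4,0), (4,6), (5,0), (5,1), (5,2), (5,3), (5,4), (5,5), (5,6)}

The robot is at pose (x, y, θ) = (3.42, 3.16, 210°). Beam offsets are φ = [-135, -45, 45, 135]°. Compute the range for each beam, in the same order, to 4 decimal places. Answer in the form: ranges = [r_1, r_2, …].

ranges = [2.9402, 2.5054, 2.2362, 1.6357]

beam 1: φ=-135°, α=75°
  dir = (cos 75°, sin 75°) = (0.2588, 0.9659); from cell (3,3)
  next x-line at t=2.2409, next y-line at t=0.8696; Δt_x=3.8637, Δt_y=1.0353
    y: enter (3,4) at t=0.8696
    y: enter (3,5) at t=1.9049
    x: enter (4,5) at t=2.2409
    y: enter (4,6) at t=2.9402 ← occupied
  → r_1 = 2.9402
beam 2: φ=-45°, α=165°
  dir = (cos 165°, sin 165°) = (-0.9659, 0.2588); from cell (3,3)
  next x-line at t=0.4348, next y-line at t=3.2455; Δt_x=1.0353, Δt_y=3.8637
    x: enter (2,3) at t=0.4348
    x: enter (1,3) at t=1.4701
    x: enter (0,3) at t=2.5054 ← occupied
  → r_2 = 2.5054
beam 3: φ=45°, α=255°
  dir = (cos 255°, sin 255°) = (-0.2588, -0.9659); from cell (3,3)
  next x-line at t=1.6228, next y-line at t=0.1656; Δt_x=3.8637, Δt_y=1.0353
    y: enter (3,2) at t=0.1656
    y: enter (3,1) at t=1.2009
    x: enter (2,1) at t=1.6228
    y: enter (2,0) at t=2.2362 ← occupied
  → r_3 = 2.2362
beam 4: φ=135°, α=345°
  dir = (cos 345°, sin 345°) = (0.9659, -0.2588); from cell (3,3)
  next x-line at t=0.6005, next y-line at t=0.6182; Δt_x=1.0353, Δt_y=3.8637
    x: enter (4,3) at t=0.6005
    y: enter (4,2) at t=0.6182
    x: enter (5,2) at t=1.6357 ← occupied
  → r_4 = 1.6357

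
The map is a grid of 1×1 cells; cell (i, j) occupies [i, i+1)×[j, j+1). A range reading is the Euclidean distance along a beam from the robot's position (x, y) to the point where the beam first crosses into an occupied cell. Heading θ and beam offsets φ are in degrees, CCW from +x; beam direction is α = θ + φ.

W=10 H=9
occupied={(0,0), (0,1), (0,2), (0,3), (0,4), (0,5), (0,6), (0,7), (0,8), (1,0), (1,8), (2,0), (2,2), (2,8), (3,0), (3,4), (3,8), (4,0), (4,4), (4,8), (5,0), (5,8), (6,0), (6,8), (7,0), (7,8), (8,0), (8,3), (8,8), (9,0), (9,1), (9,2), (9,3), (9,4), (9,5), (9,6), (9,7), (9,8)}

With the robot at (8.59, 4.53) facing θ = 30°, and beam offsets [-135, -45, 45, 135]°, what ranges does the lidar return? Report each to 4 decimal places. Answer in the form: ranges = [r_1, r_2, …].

ranges = [0.5487, 0.4245, 1.5841, 7.8577]

beam 1: φ=-135°, α=255°
  cosα=-0.2588 sinα=-0.9659 | (8,4) | tMaxX 2.2796 tMaxY 0.5487 | tΔX 3.8637 tΔY 1.0353
    t=0.5487 [y] (8,3) — stop
  → r_1 = 0.5487
beam 2: φ=-45°, α=345°
  cosα=0.9659 sinα=-0.2588 | (8,4) | tMaxX 0.4245 tMaxY 2.0478 | tΔX 1.0353 tΔY 3.8637
    t=0.4245 [x] (9,4) — stop
  → r_2 = 0.4245
beam 3: φ=45°, α=75°
  cosα=0.2588 sinα=0.9659 | (8,4) | tMaxX 1.5841 tMaxY 0.4866 | tΔX 3.8637 tΔY 1.0353
    t=0.4866 [y] (8,5)
    t=1.5219 [y] (8,6)
    t=1.5841 [x] (9,6) — stop
  → r_3 = 1.5841
beam 4: φ=135°, α=165°
  cosα=-0.9659 sinα=0.2588 | (8,4) | tMaxX 0.6108 tMaxY 1.8159 | tΔX 1.0353 tΔY 3.8637
    t=0.6108 [x] (7,4)
    t=1.6461 [x] (6,4)
    t=1.8159 [y] (6,5)
    t=2.6814 [x] (5,5)
    t=3.7166 [x] (4,5)
    t=4.7519 [x] (3,5)
    t=5.6796 [y] (3,6)
    t=5.7872 [x] (2,6)
    t=6.8225 [x] (1,6)
    t=7.8577 [x] (0,6) — stop
  → r_4 = 7.8577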